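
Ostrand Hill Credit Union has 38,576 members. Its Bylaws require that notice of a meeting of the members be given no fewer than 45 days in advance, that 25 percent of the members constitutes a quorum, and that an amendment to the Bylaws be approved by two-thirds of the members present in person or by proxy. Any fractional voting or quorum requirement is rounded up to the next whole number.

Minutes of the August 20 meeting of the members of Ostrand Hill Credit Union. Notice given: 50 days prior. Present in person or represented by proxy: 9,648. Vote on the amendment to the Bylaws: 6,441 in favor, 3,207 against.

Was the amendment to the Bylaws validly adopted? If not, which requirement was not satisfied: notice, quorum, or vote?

Notice: 50 days given; 45 required. Satisfied.
Quorum: 25% of 38,576 = 9,644; 9,648 present. Satisfied.
Vote: requires two-thirds of those present (9,648); 2/3 of 9648 = 6432, so 6,432 needed; 6,441 in favor. Satisfied.

Valid — all requirements satisfied.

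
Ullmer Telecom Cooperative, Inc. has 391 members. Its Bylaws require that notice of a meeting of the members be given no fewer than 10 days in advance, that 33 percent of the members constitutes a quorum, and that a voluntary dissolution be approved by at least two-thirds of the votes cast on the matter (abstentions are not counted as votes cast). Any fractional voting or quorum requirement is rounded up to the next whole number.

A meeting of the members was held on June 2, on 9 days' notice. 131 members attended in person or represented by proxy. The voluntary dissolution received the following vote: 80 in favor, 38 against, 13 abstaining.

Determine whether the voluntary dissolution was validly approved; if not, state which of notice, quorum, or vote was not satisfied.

Invalid — notice requirement not satisfied.

Notice: 9 days given; 10 required. Not satisfied.
Quorum: 33% of 391 = 129.03, rounded up to 130; 131 present. Satisfied.
Vote: requires two-thirds of the votes cast (131 − 13 abstaining = 118); 2/3 of 118 = 78.67, rounded up to 79, so 79 needed; 80 in favor. Satisfied.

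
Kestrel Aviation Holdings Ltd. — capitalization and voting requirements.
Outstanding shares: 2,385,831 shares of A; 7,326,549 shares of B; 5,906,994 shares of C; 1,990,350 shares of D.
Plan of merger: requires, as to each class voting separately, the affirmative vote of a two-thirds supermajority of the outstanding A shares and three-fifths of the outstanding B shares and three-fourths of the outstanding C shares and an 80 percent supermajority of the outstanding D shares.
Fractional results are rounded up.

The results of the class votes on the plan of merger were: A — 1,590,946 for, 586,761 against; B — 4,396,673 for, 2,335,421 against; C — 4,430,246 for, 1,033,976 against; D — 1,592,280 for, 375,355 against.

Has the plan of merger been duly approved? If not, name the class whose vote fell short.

A: 2/3 of 2385831 = 1590554; 1,590,554 required, 1,590,946 in favor — approved.
B: 3/5 of 7326549 = 4395929.40, rounded up to 4395930; 4,395,930 required, 4,396,673 in favor — approved.
C: 3/4 of 5906994 = 4430245.50, rounded up to 4430246; 4,430,246 required, 4,430,246 in favor — approved.
D: 4/5 of 1990350 = 1592280; 1,592,280 required, 1,592,280 in favor — approved.

Approved — every class gave the required vote.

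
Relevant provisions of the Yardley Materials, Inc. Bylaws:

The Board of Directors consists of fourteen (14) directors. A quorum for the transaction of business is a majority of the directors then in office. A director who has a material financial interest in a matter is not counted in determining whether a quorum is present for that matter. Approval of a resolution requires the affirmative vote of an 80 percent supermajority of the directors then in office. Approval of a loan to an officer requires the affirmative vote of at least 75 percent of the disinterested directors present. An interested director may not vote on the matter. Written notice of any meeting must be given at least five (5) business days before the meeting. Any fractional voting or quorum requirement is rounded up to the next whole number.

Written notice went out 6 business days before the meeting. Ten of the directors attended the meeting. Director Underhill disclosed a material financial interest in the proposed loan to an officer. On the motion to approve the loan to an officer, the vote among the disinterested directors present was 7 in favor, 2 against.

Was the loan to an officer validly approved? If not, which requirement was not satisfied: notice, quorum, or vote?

Valid — all requirements satisfied.

Notice: 6 business days given; 5 required (6 ≥ 5). Satisfied.
Quorum: 10 present, but the 1 interested director does not count, leaving 9. Quorum is 8. Satisfied.
Vote: the loan to an officer requires three-fourths of the disinterested directors present (10 − 1 = 9). 3/4 of 9 = 6.75, rounded up to 7, so 7 affirmative votes are needed; 7 voted in favor. Satisfied.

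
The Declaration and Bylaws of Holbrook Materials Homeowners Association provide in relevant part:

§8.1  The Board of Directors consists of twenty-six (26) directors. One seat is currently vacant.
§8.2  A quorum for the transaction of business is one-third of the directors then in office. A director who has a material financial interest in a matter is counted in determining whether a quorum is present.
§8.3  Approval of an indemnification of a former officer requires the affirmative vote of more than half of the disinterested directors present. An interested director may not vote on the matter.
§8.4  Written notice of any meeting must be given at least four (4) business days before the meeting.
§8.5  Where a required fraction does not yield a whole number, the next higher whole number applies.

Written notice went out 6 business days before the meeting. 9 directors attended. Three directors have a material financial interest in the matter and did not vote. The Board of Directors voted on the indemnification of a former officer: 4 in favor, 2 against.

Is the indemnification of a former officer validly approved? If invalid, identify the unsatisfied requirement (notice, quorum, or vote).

Valid — all requirements satisfied.

Notice: 6 business days given; 4 required (6 ≥ 4). Satisfied.
Quorum: 9 present (interested directors count toward quorum); quorum is 9. Satisfied.
Vote: the indemnification of a former officer requires a majority of the disinterested directors present (9 − 3 = 6). A majority of 6 is 4, so 4 affirmative votes are needed; 4 voted in favor. Satisfied.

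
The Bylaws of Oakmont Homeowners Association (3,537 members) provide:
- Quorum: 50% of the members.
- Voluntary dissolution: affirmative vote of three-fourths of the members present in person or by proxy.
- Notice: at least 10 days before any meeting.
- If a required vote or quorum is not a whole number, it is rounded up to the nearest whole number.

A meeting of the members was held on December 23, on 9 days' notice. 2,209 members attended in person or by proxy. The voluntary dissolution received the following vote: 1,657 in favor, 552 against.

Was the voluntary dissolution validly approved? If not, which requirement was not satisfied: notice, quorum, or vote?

Notice: 9 days given; 10 required. Not satisfied.
Quorum: 50% of 3,537 = 1,768.50, rounded up to 1,769; 2,209 present. Satisfied.
Vote: requires three-fourths of those present (2,209); 3/4 of 2209 = 1656.75, rounded up to 1657, so 1,657 needed; 1,657 in favor. Satisfied.

Invalid — notice requirement not satisfied.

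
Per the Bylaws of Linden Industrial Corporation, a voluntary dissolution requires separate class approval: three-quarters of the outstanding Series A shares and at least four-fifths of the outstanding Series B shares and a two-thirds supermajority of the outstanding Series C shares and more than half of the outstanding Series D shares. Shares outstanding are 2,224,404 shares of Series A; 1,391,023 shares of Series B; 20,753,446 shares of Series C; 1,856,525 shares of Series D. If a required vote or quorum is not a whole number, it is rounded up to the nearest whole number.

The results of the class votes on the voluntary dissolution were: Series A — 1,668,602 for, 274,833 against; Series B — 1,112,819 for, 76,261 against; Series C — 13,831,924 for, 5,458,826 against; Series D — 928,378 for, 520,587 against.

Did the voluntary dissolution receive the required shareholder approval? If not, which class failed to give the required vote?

Series A: 3/4 of 2224404 = 1668303; 1,668,303 required, 1,668,602 in favor — approved.
Series B: 4/5 of 1391023 = 1112818.40, rounded up to 1112819; 1,112,819 required, 1,112,819 in favor — approved.
Series C: 2/3 of 20753446 = 13835630.67, rounded up to 13835631; 13,835,631 required, 13,831,924 in favor — not approved.
Series D: a majority of 1856525 is 928263; 928,263 required, 928,378 in favor — approved.

Not approved — the Series C shares did not give the required vote.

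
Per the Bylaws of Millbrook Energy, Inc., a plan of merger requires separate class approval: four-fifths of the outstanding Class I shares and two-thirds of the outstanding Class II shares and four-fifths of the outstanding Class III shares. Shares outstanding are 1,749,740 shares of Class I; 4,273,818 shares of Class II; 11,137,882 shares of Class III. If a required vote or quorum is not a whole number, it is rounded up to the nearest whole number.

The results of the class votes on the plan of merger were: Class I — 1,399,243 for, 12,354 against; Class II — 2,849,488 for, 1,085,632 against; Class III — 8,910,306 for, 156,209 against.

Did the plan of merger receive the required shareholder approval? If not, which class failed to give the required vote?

Class I: 4/5 of 1749740 = 1399792; 1,399,792 required, 1,399,243 in favor — not approved.
Class II: 2/3 of 4273818 = 2849212; 2,849,212 required, 2,849,488 in favor — approved.
Class III: 4/5 of 11137882 = 8910305.60, rounded up to 8910306; 8,910,306 required, 8,910,306 in favor — approved.

Not approved — the Class I shares did not give the required vote.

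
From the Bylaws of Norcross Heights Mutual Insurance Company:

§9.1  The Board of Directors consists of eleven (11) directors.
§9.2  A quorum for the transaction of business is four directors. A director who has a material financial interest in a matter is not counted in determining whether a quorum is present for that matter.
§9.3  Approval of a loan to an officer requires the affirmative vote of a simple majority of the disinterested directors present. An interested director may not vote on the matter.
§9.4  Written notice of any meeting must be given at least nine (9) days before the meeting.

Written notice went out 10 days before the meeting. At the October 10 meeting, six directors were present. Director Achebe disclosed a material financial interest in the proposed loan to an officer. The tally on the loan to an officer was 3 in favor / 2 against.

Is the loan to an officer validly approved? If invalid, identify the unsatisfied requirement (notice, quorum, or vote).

Notice: 10 days given; 9 required (10 ≥ 9). Satisfied.
Quorum: 6 present, but the 1 interested director does not count, leaving 5. Quorum is 4. Satisfied.
Vote: the loan to an officer requires a majority of the disinterested directors present (6 − 1 = 5). A majority of 5 is 3, so 3 affirmative votes are needed; 3 voted in favor. Satisfied.

Valid — all requirements satisfied.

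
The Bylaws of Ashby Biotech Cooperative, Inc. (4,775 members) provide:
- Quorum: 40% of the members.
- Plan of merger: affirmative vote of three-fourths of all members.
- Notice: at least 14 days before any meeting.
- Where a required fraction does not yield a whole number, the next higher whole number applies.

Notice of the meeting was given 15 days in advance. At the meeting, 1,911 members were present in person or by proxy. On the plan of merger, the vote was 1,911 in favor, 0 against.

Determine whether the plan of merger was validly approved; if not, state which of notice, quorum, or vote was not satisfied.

Notice: 15 days given; 14 required. Satisfied.
Quorum: 40% of 4,775 = 1,910; 1,911 present. Satisfied.
Vote: requires three-fourths of all members (4,775); 3/4 of 4775 = 3581.25, rounded up to 3582, so 3,582 needed; 1,911 in favor. Not satisfied.

Invalid — vote requirement not satisfied.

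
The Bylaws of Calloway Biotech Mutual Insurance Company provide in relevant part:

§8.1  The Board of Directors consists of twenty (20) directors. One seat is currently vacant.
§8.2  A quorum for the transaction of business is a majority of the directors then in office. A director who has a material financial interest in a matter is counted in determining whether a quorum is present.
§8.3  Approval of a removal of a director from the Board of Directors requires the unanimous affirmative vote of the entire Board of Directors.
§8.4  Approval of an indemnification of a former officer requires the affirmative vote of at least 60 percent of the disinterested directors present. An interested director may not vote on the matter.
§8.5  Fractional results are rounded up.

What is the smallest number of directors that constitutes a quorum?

10

A majority of 19 is 10.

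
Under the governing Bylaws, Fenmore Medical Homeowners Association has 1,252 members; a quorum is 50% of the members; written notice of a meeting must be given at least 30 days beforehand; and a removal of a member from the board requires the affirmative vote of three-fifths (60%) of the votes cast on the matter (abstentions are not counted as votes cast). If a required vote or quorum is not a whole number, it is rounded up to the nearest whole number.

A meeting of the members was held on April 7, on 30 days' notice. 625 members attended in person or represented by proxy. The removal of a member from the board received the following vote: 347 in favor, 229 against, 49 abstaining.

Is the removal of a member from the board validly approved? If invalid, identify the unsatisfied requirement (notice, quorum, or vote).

Notice: 30 days given; 30 required. Satisfied.
Quorum: 50% of 1,252 = 626; 625 present. Not satisfied.
Vote: requires three-fifths of the votes cast (625 − 49 abstaining = 576); 3/5 of 576 = 345.60, rounded up to 346, so 346 needed; 347 in favor. Satisfied.

Invalid — quorum requirement not satisfied.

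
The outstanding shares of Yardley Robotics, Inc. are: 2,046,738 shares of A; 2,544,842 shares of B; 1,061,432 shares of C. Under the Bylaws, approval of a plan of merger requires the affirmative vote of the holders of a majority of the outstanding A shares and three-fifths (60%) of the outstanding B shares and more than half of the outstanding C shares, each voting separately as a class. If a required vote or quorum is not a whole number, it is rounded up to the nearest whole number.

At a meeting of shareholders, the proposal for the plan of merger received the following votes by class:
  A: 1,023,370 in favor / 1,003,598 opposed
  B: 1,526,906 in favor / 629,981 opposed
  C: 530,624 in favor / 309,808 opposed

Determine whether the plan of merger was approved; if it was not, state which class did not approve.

A: a majority of 2046738 is 1023370; 1,023,370 required, 1,023,370 in favor — approved.
B: 3/5 of 2544842 = 1526905.20, rounded up to 1526906; 1,526,906 required, 1,526,906 in favor — approved.
C: a majority of 1061432 is 530717; 530,717 required, 530,624 in favor — not approved.

Not approved — the C shares did not give the required vote.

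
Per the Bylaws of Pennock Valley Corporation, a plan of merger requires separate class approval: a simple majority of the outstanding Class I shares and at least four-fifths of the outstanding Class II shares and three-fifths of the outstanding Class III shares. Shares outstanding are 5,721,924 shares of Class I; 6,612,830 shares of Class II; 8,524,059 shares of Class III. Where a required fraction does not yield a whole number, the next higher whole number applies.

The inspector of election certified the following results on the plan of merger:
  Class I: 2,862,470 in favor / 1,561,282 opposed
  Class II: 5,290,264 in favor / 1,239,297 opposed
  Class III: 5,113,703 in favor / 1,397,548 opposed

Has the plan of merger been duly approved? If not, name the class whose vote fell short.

Not approved — the Class III shares did not give the required vote.

Class I: a majority of 5721924 is 2860963; 2,860,963 required, 2,862,470 in favor — approved.
Class II: 4/5 of 6612830 = 5290264; 5,290,264 required, 5,290,264 in favor — approved.
Class III: 3/5 of 8524059 = 5114435.40, rounded up to 5114436; 5,114,436 required, 5,113,703 in favor — not approved.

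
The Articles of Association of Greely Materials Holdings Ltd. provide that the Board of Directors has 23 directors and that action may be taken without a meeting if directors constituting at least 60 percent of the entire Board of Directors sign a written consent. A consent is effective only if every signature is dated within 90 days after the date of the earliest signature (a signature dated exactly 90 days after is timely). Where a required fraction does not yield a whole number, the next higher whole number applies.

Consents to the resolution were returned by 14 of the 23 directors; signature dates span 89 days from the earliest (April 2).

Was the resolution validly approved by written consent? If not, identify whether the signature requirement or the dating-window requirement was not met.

Effective — both the signature and dating-window requirements are satisfied.

Signatures required: at least 60 percent of 23 — 3/5 of 23 = 13.80, rounded up to 14, so 14 needed; 14 signed. Sufficient.
Dating window: the latest signature is 89 days after the earliest; the limit is 90 days. Within the window.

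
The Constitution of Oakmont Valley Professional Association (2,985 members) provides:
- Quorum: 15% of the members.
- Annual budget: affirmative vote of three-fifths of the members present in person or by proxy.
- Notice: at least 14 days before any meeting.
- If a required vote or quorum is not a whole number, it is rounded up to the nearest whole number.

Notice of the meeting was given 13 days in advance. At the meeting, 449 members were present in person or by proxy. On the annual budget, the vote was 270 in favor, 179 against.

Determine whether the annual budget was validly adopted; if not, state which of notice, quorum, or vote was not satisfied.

Notice: 13 days given; 14 required. Not satisfied.
Quorum: 15% of 2,985 = 447.75, rounded up to 448; 449 present. Satisfied.
Vote: requires three-fifths of those present (449); 3/5 of 449 = 269.40, rounded up to 270, so 270 needed; 270 in favor. Satisfied.

Invalid — notice requirement not satisfied.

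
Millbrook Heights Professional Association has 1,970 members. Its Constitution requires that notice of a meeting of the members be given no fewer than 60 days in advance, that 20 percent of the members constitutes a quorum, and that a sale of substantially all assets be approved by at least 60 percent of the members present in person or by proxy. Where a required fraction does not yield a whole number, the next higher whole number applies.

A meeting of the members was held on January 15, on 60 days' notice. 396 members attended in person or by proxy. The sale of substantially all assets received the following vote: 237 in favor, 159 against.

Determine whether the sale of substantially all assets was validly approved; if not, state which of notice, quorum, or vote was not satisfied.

Invalid — vote requirement not satisfied.

Notice: 60 days given; 60 required. Satisfied.
Quorum: 20% of 1,970 = 394; 396 present. Satisfied.
Vote: requires three-fifths of those present (396); 3/5 of 396 = 237.60, rounded up to 238, so 238 needed; 237 in favor. Not satisfied.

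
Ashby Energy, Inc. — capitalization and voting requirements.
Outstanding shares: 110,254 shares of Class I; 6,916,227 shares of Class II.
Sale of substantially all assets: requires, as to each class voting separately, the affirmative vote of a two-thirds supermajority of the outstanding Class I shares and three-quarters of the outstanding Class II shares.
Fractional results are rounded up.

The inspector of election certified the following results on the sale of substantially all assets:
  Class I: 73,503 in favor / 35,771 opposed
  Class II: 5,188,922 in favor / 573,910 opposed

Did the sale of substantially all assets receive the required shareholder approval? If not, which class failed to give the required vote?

Class I: 2/3 of 110254 = 73502.67, rounded up to 73503; 73,503 required, 73,503 in favor — approved.
Class II: 3/4 of 6916227 = 5187170.25, rounded up to 5187171; 5,187,171 required, 5,188,922 in favor — approved.

Approved — every class gave the required vote.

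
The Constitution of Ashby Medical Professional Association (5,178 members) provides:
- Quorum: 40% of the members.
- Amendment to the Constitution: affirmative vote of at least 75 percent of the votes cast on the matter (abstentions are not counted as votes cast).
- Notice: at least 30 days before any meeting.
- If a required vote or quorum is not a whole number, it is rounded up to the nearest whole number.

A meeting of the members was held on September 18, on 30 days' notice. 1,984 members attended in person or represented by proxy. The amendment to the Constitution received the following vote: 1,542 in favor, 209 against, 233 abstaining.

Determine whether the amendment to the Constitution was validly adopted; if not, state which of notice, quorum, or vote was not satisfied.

Invalid — quorum requirement not satisfied.

Notice: 30 days given; 30 required. Satisfied.
Quorum: 40% of 5,178 = 2,071.20, rounded up to 2,072; 1,984 present. Not satisfied.
Vote: requires three-fourths of the votes cast (1,984 − 233 abstaining = 1,751); 3/4 of 1751 = 1313.25, rounded up to 1314, so 1,314 needed; 1,542 in favor. Satisfied.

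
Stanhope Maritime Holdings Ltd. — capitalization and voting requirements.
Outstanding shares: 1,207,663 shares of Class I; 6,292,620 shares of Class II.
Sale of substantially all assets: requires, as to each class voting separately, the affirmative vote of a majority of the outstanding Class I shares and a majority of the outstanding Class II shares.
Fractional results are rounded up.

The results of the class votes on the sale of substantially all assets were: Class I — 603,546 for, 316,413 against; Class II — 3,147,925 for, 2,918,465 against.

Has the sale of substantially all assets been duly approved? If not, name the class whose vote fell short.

Class I: a majority of 1207663 is 603832; 603,832 required, 603,546 in favor — not approved.
Class II: a majority of 6292620 is 3146311; 3,146,311 required, 3,147,925 in favor — approved.

Not approved — the Class I shares did not give the required vote.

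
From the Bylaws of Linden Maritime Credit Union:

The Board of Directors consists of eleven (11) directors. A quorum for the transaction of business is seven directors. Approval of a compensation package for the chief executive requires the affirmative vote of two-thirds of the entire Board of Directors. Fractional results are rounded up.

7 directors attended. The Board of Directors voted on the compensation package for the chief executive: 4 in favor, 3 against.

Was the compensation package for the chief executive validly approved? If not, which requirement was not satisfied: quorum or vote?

Quorum: 7 present; quorum is 7. Satisfied.
Vote: the compensation package for the chief executive requires two-thirds of the entire Board of Directors (11). 2/3 of 11 = 7.33, rounded up to 8, so 8 affirmative votes are needed; 4 voted in favor. Not satisfied.

Invalid — vote requirement not satisfied.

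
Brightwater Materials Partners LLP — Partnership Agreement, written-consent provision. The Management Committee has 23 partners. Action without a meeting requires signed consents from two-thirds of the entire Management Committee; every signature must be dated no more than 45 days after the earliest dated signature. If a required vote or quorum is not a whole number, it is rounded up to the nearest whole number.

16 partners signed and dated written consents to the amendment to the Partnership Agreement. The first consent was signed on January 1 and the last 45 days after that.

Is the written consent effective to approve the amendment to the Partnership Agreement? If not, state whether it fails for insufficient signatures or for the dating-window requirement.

Signatures required: two-thirds of 23 — 2/3 of 23 = 15.33, rounded up to 16, so 16 needed; 16 signed. Sufficient.
Dating window: the latest signature is 45 days after the earliest; the limit is 45 days. Within the window.

Effective — both the signature and dating-window requirements are satisfied.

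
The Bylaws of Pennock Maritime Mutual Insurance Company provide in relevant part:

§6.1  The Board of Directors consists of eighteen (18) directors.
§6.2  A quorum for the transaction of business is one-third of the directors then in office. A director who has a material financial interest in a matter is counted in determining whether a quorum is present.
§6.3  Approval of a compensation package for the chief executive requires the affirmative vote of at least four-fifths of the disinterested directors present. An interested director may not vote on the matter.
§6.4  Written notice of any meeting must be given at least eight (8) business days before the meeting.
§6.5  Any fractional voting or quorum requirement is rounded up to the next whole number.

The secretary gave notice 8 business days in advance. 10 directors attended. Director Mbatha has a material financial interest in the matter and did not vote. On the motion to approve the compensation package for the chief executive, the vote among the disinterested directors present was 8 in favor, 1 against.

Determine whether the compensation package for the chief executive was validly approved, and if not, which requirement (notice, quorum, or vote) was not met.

Notice: 8 business days given; 8 required (8 ≥ 8). Satisfied.
Quorum: 10 present (interested directors count toward quorum); quorum is 6. Satisfied.
Vote: the compensation package for the chief executive requires four-fifths of the disinterested directors present (10 − 1 = 9). 4/5 of 9 = 7.20, rounded up to 8, so 8 affirmative votes are needed; 8 voted in favor. Satisfied.

Valid — all requirements satisfied.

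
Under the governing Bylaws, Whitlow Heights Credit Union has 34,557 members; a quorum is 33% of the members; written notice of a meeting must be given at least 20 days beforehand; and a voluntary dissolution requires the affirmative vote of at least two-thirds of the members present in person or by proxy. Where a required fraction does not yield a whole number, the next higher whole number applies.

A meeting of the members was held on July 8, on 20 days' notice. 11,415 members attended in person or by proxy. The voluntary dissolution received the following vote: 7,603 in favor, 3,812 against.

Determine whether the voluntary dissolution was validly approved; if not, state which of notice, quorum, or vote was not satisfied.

Invalid — vote requirement not satisfied.

Notice: 20 days given; 20 required. Satisfied.
Quorum: 33% of 34,557 = 11,403.81, rounded up to 11,404; 11,415 present. Satisfied.
Vote: requires two-thirds of those present (11,415); 2/3 of 11415 = 7610, so 7,610 needed; 7,603 in favor. Not satisfied.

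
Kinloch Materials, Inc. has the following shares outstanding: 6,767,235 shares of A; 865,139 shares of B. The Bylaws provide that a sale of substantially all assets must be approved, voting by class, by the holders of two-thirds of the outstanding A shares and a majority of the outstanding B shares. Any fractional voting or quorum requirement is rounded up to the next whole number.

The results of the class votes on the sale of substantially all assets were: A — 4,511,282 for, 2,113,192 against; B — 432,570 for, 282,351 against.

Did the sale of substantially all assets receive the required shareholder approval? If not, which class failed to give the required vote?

A: 2/3 of 6767235 = 4511490; 4,511,490 required, 4,511,282 in favor — not approved.
B: a majority of 865139 is 432570; 432,570 required, 432,570 in favor — approved.

Not approved — the A shares did not give the required vote.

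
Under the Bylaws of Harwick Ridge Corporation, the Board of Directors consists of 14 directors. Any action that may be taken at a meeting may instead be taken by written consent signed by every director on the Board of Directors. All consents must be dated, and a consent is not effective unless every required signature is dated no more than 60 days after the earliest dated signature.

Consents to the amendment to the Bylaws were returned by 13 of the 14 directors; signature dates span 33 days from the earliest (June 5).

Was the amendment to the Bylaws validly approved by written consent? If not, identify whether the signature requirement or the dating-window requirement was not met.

Signatures required: every one of 14 — unanimous means all 14, so 14 needed; 13 signed. Insufficient.
Dating window: the latest signature is 33 days after the earliest; the limit is 60 days. Within the window.

Not effective — insufficient signatures.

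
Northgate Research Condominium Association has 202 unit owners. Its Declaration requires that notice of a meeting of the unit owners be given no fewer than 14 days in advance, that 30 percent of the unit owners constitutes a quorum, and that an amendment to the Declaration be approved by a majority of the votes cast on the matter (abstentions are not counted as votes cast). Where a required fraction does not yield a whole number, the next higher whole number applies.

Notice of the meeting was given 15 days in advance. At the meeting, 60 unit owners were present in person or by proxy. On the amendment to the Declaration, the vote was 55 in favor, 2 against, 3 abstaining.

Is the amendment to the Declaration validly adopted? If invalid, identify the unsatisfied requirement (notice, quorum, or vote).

Invalid — quorum requirement not satisfied.

Notice: 15 days given; 14 required. Satisfied.
Quorum: 30% of 202 = 60.60, rounded up to 61; 60 present. Not satisfied.
Vote: requires a majority of the votes cast (60 − 3 abstaining = 57); a majority of 57 is 29, so 29 needed; 55 in favor. Satisfied.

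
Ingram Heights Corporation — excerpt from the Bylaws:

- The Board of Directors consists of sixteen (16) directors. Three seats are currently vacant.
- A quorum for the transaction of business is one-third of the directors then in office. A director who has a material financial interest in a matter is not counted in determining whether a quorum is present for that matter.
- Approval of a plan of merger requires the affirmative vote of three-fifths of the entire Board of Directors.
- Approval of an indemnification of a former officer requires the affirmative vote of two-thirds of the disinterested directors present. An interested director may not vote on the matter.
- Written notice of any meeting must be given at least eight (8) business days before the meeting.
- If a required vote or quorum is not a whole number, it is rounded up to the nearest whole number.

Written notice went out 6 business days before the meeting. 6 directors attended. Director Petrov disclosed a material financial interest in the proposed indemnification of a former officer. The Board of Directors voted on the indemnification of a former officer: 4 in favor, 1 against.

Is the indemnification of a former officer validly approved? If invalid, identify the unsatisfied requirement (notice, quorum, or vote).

Notice: 6 business days given; 8 required (6 < 8). Not satisfied.
Quorum: 6 present, but the 1 interested director does not count, leaving 5. Quorum is 5. Satisfied.
Vote: the indemnification of a former officer requires two-thirds of the disinterested directors present (6 − 1 = 5). 2/3 of 5 = 3.33, rounded up to 4, so 4 affirmative votes are needed; 4 voted in favor. Satisfied.

Invalid — notice requirement not satisfied.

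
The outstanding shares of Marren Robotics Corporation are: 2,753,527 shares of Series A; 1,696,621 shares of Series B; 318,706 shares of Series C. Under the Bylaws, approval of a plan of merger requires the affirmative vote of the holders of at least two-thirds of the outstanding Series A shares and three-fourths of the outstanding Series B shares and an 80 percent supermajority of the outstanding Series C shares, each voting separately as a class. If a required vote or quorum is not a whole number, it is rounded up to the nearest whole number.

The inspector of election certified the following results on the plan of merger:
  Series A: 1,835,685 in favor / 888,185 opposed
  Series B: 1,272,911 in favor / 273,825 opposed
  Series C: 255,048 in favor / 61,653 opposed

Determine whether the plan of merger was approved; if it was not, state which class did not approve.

Series A: 2/3 of 2753527 = 1835684.67, rounded up to 1835685; 1,835,685 required, 1,835,685 in favor — approved.
Series B: 3/4 of 1696621 = 1272465.75, rounded up to 1272466; 1,272,466 required, 1,272,911 in favor — approved.
Series C: 4/5 of 318706 = 254964.80, rounded up to 254965; 254,965 required, 255,048 in favor — approved.

Approved — every class gave the required vote.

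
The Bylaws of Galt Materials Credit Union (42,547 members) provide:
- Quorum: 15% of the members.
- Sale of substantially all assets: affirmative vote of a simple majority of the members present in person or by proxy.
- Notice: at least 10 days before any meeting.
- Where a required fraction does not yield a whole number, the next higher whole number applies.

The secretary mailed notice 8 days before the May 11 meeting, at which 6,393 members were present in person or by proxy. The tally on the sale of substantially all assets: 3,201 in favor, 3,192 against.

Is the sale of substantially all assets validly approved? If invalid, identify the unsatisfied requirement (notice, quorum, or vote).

Notice: 8 days given; 10 required. Not satisfied.
Quorum: 15% of 42,547 = 6,382.05, rounded up to 6,383; 6,393 present. Satisfied.
Vote: requires a majority of those present (6,393); a majority of 6393 is 3197, so 3,197 needed; 3,201 in favor. Satisfied.

Invalid — notice requirement not satisfied.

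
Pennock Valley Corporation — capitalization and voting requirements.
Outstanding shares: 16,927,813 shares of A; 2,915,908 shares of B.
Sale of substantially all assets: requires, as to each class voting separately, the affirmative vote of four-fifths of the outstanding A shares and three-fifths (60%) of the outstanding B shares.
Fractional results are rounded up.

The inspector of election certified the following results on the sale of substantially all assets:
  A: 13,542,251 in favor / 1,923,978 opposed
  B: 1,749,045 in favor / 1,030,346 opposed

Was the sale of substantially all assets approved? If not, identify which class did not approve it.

A: 4/5 of 16927813 = 13542250.40, rounded up to 13542251; 13,542,251 required, 13,542,251 in favor — approved.
B: 3/5 of 2915908 = 1749544.80, rounded up to 1749545; 1,749,545 required, 1,749,045 in favor — not approved.

Not approved — the B shares did not give the required vote.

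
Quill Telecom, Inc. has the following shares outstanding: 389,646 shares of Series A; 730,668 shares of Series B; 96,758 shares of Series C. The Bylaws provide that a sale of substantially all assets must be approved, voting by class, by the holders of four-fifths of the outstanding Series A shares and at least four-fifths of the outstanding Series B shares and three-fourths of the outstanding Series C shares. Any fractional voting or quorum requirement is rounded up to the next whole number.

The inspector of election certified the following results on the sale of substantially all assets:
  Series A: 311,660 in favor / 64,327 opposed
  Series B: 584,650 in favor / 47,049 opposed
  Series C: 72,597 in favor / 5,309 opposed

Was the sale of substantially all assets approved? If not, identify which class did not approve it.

Not approved — the Series A shares did not give the required vote.

Series A: 4/5 of 389646 = 311716.80, rounded up to 311717; 311,717 required, 311,660 in favor — not approved.
Series B: 4/5 of 730668 = 584534.40, rounded up to 584535; 584,535 required, 584,650 in favor — approved.
Series C: 3/4 of 96758 = 72568.50, rounded up to 72569; 72,569 required, 72,597 in favor — approved.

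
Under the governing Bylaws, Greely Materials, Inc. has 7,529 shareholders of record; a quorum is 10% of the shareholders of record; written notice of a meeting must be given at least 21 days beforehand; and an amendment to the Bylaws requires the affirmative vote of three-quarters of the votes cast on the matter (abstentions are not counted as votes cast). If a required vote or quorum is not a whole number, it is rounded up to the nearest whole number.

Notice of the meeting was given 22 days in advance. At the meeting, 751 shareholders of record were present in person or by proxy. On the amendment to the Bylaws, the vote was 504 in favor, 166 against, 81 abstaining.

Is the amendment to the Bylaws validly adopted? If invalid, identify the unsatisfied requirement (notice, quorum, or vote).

Notice: 22 days given; 21 required. Satisfied.
Quorum: 10% of 7,529 = 752.90, rounded up to 753; 751 present. Not satisfied.
Vote: requires three-fourths of the votes cast (751 − 81 abstaining = 670); 3/4 of 670 = 502.50, rounded up to 503, so 503 needed; 504 in favor. Satisfied.

Invalid — quorum requirement not satisfied.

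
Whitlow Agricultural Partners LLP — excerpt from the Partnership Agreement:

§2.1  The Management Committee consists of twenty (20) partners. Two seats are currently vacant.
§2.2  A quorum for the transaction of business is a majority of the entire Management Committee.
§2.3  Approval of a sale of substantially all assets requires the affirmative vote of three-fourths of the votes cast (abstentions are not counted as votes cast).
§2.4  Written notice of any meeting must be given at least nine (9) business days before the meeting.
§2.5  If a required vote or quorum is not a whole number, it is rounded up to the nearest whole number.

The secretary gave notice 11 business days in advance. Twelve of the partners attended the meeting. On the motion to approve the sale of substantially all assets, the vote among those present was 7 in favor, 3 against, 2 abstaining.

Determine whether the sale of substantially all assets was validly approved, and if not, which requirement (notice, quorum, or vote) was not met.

Notice: 11 business days given; 9 required (11 ≥ 9). Satisfied.
Quorum: 12 present; quorum is 11. Satisfied.
Vote: the sale of substantially all assets requires three-fourths of the votes cast (12 present − 2 abstaining = 10). 3/4 of 10 = 7.50, rounded up to 8, so 8 affirmative votes are needed; 7 voted in favor. Not satisfied.

Invalid — vote requirement not satisfied.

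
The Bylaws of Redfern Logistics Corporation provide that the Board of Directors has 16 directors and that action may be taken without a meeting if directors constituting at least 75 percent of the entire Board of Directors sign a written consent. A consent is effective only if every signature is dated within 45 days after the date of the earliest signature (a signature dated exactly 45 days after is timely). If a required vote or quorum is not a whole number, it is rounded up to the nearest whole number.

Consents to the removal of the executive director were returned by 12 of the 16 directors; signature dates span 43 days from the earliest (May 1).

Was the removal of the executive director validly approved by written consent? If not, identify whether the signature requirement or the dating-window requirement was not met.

Signatures required: at least 75 percent of 16 — 3/4 of 16 = 12, so 12 needed; 12 signed. Sufficient.
Dating window: the latest signature is 43 days after the earliest; the limit is 45 days. Within the window.

Effective — both the signature and dating-window requirements are satisfied.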